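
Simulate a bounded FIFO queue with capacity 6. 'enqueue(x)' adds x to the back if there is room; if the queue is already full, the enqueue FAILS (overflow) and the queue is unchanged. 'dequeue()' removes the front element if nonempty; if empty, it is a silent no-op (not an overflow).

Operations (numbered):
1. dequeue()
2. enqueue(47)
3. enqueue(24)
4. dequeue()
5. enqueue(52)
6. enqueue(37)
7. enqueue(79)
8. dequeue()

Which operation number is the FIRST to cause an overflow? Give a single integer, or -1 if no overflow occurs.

1. dequeue(): empty, no-op, size=0
2. enqueue(47): size=1
3. enqueue(24): size=2
4. dequeue(): size=1
5. enqueue(52): size=2
6. enqueue(37): size=3
7. enqueue(79): size=4
8. dequeue(): size=3

Answer: -1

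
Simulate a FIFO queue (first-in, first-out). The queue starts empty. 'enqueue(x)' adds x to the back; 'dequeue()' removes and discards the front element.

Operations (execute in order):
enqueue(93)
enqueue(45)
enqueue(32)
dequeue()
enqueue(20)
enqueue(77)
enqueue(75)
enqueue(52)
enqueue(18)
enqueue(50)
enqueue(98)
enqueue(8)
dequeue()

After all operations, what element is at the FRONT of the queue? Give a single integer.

enqueue(93): queue = [93]
enqueue(45): queue = [93, 45]
enqueue(32): queue = [93, 45, 32]
dequeue(): queue = [45, 32]
enqueue(20): queue = [45, 32, 20]
enqueue(77): queue = [45, 32, 20, 77]
enqueue(75): queue = [45, 32, 20, 77, 75]
enqueue(52): queue = [45, 32, 20, 77, 75, 52]
enqueue(18): queue = [45, 32, 20, 77, 75, 52, 18]
enqueue(50): queue = [45, 32, 20, 77, 75, 52, 18, 50]
enqueue(98): queue = [45, 32, 20, 77, 75, 52, 18, 50, 98]
enqueue(8): queue = [45, 32, 20, 77, 75, 52, 18, 50, 98, 8]
dequeue(): queue = [32, 20, 77, 75, 52, 18, 50, 98, 8]

Answer: 32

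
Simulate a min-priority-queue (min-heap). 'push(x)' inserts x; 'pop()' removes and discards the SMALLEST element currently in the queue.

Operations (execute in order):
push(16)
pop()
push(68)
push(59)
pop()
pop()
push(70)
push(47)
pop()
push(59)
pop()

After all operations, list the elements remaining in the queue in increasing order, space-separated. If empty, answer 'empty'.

Answer: 70

Derivation:
push(16): heap contents = [16]
pop() → 16: heap contents = []
push(68): heap contents = [68]
push(59): heap contents = [59, 68]
pop() → 59: heap contents = [68]
pop() → 68: heap contents = []
push(70): heap contents = [70]
push(47): heap contents = [47, 70]
pop() → 47: heap contents = [70]
push(59): heap contents = [59, 70]
pop() → 59: heap contents = [70]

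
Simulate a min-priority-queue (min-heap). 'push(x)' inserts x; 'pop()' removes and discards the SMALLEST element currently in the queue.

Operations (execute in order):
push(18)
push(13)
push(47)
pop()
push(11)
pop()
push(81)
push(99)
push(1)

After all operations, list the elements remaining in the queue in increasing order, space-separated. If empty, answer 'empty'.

Answer: 1 18 47 81 99

Derivation:
push(18): heap contents = [18]
push(13): heap contents = [13, 18]
push(47): heap contents = [13, 18, 47]
pop() → 13: heap contents = [18, 47]
push(11): heap contents = [11, 18, 47]
pop() → 11: heap contents = [18, 47]
push(81): heap contents = [18, 47, 81]
push(99): heap contents = [18, 47, 81, 99]
push(1): heap contents = [1, 18, 47, 81, 99]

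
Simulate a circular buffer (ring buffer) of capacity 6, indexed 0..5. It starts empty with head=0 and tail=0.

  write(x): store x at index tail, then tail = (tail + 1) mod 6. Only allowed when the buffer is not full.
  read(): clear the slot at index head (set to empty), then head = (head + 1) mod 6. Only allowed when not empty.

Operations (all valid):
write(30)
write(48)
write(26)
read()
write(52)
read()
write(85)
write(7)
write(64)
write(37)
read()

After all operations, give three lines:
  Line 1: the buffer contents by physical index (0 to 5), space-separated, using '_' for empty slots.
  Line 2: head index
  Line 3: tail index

Answer: 64 37 _ 52 85 7
3
2

Derivation:
write(30): buf=[30 _ _ _ _ _], head=0, tail=1, size=1
write(48): buf=[30 48 _ _ _ _], head=0, tail=2, size=2
write(26): buf=[30 48 26 _ _ _], head=0, tail=3, size=3
read(): buf=[_ 48 26 _ _ _], head=1, tail=3, size=2
write(52): buf=[_ 48 26 52 _ _], head=1, tail=4, size=3
read(): buf=[_ _ 26 52 _ _], head=2, tail=4, size=2
write(85): buf=[_ _ 26 52 85 _], head=2, tail=5, size=3
write(7): buf=[_ _ 26 52 85 7], head=2, tail=0, size=4
write(64): buf=[64 _ 26 52 85 7], head=2, tail=1, size=5
write(37): buf=[64 37 26 52 85 7], head=2, tail=2, size=6
read(): buf=[64 37 _ 52 85 7], head=3, tail=2, size=5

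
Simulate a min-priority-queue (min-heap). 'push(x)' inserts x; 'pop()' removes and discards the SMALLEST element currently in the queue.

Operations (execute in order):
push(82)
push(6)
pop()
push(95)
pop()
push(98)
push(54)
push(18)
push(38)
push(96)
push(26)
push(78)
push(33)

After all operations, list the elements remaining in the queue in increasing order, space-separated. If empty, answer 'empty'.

Answer: 18 26 33 38 54 78 95 96 98

Derivation:
push(82): heap contents = [82]
push(6): heap contents = [6, 82]
pop() → 6: heap contents = [82]
push(95): heap contents = [82, 95]
pop() → 82: heap contents = [95]
push(98): heap contents = [95, 98]
push(54): heap contents = [54, 95, 98]
push(18): heap contents = [18, 54, 95, 98]
push(38): heap contents = [18, 38, 54, 95, 98]
push(96): heap contents = [18, 38, 54, 95, 96, 98]
push(26): heap contents = [18, 26, 38, 54, 95, 96, 98]
push(78): heap contents = [18, 26, 38, 54, 78, 95, 96, 98]
push(33): heap contents = [18, 26, 33, 38, 54, 78, 95, 96, 98]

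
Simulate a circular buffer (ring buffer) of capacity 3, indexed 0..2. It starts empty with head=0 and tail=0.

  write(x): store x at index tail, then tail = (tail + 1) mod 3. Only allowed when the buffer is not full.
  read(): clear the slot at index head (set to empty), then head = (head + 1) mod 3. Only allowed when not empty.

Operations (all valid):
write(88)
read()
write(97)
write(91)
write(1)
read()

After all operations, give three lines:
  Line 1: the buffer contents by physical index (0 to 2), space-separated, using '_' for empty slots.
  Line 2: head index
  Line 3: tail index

Answer: 1 _ 91
2
1

Derivation:
write(88): buf=[88 _ _], head=0, tail=1, size=1
read(): buf=[_ _ _], head=1, tail=1, size=0
write(97): buf=[_ 97 _], head=1, tail=2, size=1
write(91): buf=[_ 97 91], head=1, tail=0, size=2
write(1): buf=[1 97 91], head=1, tail=1, size=3
read(): buf=[1 _ 91], head=2, tail=1, size=2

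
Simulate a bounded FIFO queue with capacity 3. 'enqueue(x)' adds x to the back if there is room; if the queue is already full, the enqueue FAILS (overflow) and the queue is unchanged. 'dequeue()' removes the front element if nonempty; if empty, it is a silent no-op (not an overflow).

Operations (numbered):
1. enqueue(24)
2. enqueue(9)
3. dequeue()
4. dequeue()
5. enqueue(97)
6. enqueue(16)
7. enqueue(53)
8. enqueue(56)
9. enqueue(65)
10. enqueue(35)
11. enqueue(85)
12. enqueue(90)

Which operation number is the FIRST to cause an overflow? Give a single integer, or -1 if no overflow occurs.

Answer: 8

Derivation:
1. enqueue(24): size=1
2. enqueue(9): size=2
3. dequeue(): size=1
4. dequeue(): size=0
5. enqueue(97): size=1
6. enqueue(16): size=2
7. enqueue(53): size=3
8. enqueue(56): size=3=cap → OVERFLOW (fail)
9. enqueue(65): size=3=cap → OVERFLOW (fail)
10. enqueue(35): size=3=cap → OVERFLOW (fail)
11. enqueue(85): size=3=cap → OVERFLOW (fail)
12. enqueue(90): size=3=cap → OVERFLOW (fail)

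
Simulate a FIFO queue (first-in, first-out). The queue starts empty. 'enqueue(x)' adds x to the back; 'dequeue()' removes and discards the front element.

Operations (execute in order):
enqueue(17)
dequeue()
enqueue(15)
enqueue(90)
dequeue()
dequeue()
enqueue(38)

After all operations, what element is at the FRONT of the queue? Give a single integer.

enqueue(17): queue = [17]
dequeue(): queue = []
enqueue(15): queue = [15]
enqueue(90): queue = [15, 90]
dequeue(): queue = [90]
dequeue(): queue = []
enqueue(38): queue = [38]

Answer: 38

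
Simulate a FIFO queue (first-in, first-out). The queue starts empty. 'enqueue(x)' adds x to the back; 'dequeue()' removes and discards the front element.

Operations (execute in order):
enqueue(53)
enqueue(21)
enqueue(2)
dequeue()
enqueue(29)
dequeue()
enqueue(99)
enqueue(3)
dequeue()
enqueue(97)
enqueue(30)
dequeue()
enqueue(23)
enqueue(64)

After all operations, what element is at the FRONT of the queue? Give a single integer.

enqueue(53): queue = [53]
enqueue(21): queue = [53, 21]
enqueue(2): queue = [53, 21, 2]
dequeue(): queue = [21, 2]
enqueue(29): queue = [21, 2, 29]
dequeue(): queue = [2, 29]
enqueue(99): queue = [2, 29, 99]
enqueue(3): queue = [2, 29, 99, 3]
dequeue(): queue = [29, 99, 3]
enqueue(97): queue = [29, 99, 3, 97]
enqueue(30): queue = [29, 99, 3, 97, 30]
dequeue(): queue = [99, 3, 97, 30]
enqueue(23): queue = [99, 3, 97, 30, 23]
enqueue(64): queue = [99, 3, 97, 30, 23, 64]

Answer: 99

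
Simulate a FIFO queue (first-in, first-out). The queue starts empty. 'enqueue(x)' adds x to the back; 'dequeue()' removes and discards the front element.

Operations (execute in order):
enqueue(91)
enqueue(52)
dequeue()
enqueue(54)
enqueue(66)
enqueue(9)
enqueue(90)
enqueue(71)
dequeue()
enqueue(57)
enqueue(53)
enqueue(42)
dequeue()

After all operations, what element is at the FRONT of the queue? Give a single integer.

enqueue(91): queue = [91]
enqueue(52): queue = [91, 52]
dequeue(): queue = [52]
enqueue(54): queue = [52, 54]
enqueue(66): queue = [52, 54, 66]
enqueue(9): queue = [52, 54, 66, 9]
enqueue(90): queue = [52, 54, 66, 9, 90]
enqueue(71): queue = [52, 54, 66, 9, 90, 71]
dequeue(): queue = [54, 66, 9, 90, 71]
enqueue(57): queue = [54, 66, 9, 90, 71, 57]
enqueue(53): queue = [54, 66, 9, 90, 71, 57, 53]
enqueue(42): queue = [54, 66, 9, 90, 71, 57, 53, 42]
dequeue(): queue = [66, 9, 90, 71, 57, 53, 42]

Answer: 66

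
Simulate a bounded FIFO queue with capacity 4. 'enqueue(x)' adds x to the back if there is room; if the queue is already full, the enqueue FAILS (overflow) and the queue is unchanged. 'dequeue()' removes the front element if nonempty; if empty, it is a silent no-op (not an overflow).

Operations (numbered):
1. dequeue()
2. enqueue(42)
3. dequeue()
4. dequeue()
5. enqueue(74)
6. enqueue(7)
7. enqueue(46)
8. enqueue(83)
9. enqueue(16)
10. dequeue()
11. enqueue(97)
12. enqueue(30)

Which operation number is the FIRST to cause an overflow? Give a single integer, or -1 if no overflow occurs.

1. dequeue(): empty, no-op, size=0
2. enqueue(42): size=1
3. dequeue(): size=0
4. dequeue(): empty, no-op, size=0
5. enqueue(74): size=1
6. enqueue(7): size=2
7. enqueue(46): size=3
8. enqueue(83): size=4
9. enqueue(16): size=4=cap → OVERFLOW (fail)
10. dequeue(): size=3
11. enqueue(97): size=4
12. enqueue(30): size=4=cap → OVERFLOW (fail)

Answer: 9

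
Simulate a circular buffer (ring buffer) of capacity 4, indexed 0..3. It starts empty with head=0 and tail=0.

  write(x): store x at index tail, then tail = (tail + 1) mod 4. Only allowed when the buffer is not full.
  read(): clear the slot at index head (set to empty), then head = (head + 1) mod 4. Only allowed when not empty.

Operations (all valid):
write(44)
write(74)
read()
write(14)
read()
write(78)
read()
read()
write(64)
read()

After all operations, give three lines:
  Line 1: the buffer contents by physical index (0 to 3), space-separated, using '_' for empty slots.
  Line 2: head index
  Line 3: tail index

Answer: _ _ _ _
1
1

Derivation:
write(44): buf=[44 _ _ _], head=0, tail=1, size=1
write(74): buf=[44 74 _ _], head=0, tail=2, size=2
read(): buf=[_ 74 _ _], head=1, tail=2, size=1
write(14): buf=[_ 74 14 _], head=1, tail=3, size=2
read(): buf=[_ _ 14 _], head=2, tail=3, size=1
write(78): buf=[_ _ 14 78], head=2, tail=0, size=2
read(): buf=[_ _ _ 78], head=3, tail=0, size=1
read(): buf=[_ _ _ _], head=0, tail=0, size=0
write(64): buf=[64 _ _ _], head=0, tail=1, size=1
read(): buf=[_ _ _ _], head=1, tail=1, size=0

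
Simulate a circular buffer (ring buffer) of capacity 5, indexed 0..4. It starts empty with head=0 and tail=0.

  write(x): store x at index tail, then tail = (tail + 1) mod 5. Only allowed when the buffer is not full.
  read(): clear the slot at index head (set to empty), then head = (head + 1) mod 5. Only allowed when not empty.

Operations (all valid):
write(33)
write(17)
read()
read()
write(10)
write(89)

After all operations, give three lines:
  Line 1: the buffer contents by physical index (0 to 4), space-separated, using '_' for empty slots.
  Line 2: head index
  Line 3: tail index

write(33): buf=[33 _ _ _ _], head=0, tail=1, size=1
write(17): buf=[33 17 _ _ _], head=0, tail=2, size=2
read(): buf=[_ 17 _ _ _], head=1, tail=2, size=1
read(): buf=[_ _ _ _ _], head=2, tail=2, size=0
write(10): buf=[_ _ 10 _ _], head=2, tail=3, size=1
write(89): buf=[_ _ 10 89 _], head=2, tail=4, size=2

Answer: _ _ 10 89 _
2
4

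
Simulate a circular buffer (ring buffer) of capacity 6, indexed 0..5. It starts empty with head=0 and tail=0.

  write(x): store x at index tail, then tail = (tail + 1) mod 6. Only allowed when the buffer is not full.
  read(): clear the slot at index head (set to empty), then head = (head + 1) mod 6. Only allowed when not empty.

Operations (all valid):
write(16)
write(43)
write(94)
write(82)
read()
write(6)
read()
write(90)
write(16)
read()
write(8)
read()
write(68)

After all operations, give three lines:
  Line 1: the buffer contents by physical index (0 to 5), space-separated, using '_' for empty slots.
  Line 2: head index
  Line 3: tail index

Answer: 16 8 68 _ 6 90
4
3

Derivation:
write(16): buf=[16 _ _ _ _ _], head=0, tail=1, size=1
write(43): buf=[16 43 _ _ _ _], head=0, tail=2, size=2
write(94): buf=[16 43 94 _ _ _], head=0, tail=3, size=3
write(82): buf=[16 43 94 82 _ _], head=0, tail=4, size=4
read(): buf=[_ 43 94 82 _ _], head=1, tail=4, size=3
write(6): buf=[_ 43 94 82 6 _], head=1, tail=5, size=4
read(): buf=[_ _ 94 82 6 _], head=2, tail=5, size=3
write(90): buf=[_ _ 94 82 6 90], head=2, tail=0, size=4
write(16): buf=[16 _ 94 82 6 90], head=2, tail=1, size=5
read(): buf=[16 _ _ 82 6 90], head=3, tail=1, size=4
write(8): buf=[16 8 _ 82 6 90], head=3, tail=2, size=5
read(): buf=[16 8 _ _ 6 90], head=4, tail=2, size=4
write(68): buf=[16 8 68 _ 6 90], head=4, tail=3, size=5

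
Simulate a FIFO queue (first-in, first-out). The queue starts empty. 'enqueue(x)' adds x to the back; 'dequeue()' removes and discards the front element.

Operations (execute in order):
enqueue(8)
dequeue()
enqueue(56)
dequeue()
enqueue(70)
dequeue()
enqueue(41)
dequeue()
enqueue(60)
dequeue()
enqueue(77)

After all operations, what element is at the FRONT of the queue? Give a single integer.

enqueue(8): queue = [8]
dequeue(): queue = []
enqueue(56): queue = [56]
dequeue(): queue = []
enqueue(70): queue = [70]
dequeue(): queue = []
enqueue(41): queue = [41]
dequeue(): queue = []
enqueue(60): queue = [60]
dequeue(): queue = []
enqueue(77): queue = [77]

Answer: 77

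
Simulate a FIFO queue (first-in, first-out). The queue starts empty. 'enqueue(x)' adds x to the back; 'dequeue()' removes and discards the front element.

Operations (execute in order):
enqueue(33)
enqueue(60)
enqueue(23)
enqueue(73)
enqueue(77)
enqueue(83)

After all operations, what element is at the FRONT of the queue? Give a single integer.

Answer: 33

Derivation:
enqueue(33): queue = [33]
enqueue(60): queue = [33, 60]
enqueue(23): queue = [33, 60, 23]
enqueue(73): queue = [33, 60, 23, 73]
enqueue(77): queue = [33, 60, 23, 73, 77]
enqueue(83): queue = [33, 60, 23, 73, 77, 83]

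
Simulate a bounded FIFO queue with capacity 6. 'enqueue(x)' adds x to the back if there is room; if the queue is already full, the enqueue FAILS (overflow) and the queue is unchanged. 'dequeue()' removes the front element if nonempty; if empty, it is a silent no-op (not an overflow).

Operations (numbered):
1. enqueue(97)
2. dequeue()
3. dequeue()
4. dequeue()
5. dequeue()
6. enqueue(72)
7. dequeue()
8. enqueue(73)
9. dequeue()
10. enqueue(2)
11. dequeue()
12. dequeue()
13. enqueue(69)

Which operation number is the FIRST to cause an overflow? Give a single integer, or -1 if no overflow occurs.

1. enqueue(97): size=1
2. dequeue(): size=0
3. dequeue(): empty, no-op, size=0
4. dequeue(): empty, no-op, size=0
5. dequeue(): empty, no-op, size=0
6. enqueue(72): size=1
7. dequeue(): size=0
8. enqueue(73): size=1
9. dequeue(): size=0
10. enqueue(2): size=1
11. dequeue(): size=0
12. dequeue(): empty, no-op, size=0
13. enqueue(69): size=1

Answer: -1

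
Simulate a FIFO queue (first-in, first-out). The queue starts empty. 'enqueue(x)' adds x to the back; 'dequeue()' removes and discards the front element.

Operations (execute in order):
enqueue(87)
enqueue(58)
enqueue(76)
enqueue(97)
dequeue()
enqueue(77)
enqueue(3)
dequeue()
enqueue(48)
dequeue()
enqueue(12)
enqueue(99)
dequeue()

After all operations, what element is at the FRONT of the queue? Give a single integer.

Answer: 77

Derivation:
enqueue(87): queue = [87]
enqueue(58): queue = [87, 58]
enqueue(76): queue = [87, 58, 76]
enqueue(97): queue = [87, 58, 76, 97]
dequeue(): queue = [58, 76, 97]
enqueue(77): queue = [58, 76, 97, 77]
enqueue(3): queue = [58, 76, 97, 77, 3]
dequeue(): queue = [76, 97, 77, 3]
enqueue(48): queue = [76, 97, 77, 3, 48]
dequeue(): queue = [97, 77, 3, 48]
enqueue(12): queue = [97, 77, 3, 48, 12]
enqueue(99): queue = [97, 77, 3, 48, 12, 99]
dequeue(): queue = [77, 3, 48, 12, 99]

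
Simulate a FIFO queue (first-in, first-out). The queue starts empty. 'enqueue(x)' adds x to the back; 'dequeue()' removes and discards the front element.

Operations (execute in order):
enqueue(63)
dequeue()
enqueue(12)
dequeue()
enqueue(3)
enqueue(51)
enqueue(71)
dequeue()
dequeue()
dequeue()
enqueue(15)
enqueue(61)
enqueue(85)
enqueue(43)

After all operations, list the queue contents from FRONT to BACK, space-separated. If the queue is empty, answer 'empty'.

Answer: 15 61 85 43

Derivation:
enqueue(63): [63]
dequeue(): []
enqueue(12): [12]
dequeue(): []
enqueue(3): [3]
enqueue(51): [3, 51]
enqueue(71): [3, 51, 71]
dequeue(): [51, 71]
dequeue(): [71]
dequeue(): []
enqueue(15): [15]
enqueue(61): [15, 61]
enqueue(85): [15, 61, 85]
enqueue(43): [15, 61, 85, 43]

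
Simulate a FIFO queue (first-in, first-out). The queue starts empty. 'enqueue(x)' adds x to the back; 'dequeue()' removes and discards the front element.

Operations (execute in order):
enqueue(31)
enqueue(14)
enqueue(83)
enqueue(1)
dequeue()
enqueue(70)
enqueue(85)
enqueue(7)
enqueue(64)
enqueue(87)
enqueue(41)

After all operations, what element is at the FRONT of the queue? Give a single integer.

Answer: 14

Derivation:
enqueue(31): queue = [31]
enqueue(14): queue = [31, 14]
enqueue(83): queue = [31, 14, 83]
enqueue(1): queue = [31, 14, 83, 1]
dequeue(): queue = [14, 83, 1]
enqueue(70): queue = [14, 83, 1, 70]
enqueue(85): queue = [14, 83, 1, 70, 85]
enqueue(7): queue = [14, 83, 1, 70, 85, 7]
enqueue(64): queue = [14, 83, 1, 70, 85, 7, 64]
enqueue(87): queue = [14, 83, 1, 70, 85, 7, 64, 87]
enqueue(41): queue = [14, 83, 1, 70, 85, 7, 64, 87, 41]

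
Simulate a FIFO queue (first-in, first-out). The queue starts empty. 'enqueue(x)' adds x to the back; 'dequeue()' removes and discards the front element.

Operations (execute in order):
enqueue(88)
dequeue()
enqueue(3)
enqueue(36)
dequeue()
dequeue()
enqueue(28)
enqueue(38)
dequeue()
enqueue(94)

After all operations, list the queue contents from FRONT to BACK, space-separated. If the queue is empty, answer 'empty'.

enqueue(88): [88]
dequeue(): []
enqueue(3): [3]
enqueue(36): [3, 36]
dequeue(): [36]
dequeue(): []
enqueue(28): [28]
enqueue(38): [28, 38]
dequeue(): [38]
enqueue(94): [38, 94]

Answer: 38 94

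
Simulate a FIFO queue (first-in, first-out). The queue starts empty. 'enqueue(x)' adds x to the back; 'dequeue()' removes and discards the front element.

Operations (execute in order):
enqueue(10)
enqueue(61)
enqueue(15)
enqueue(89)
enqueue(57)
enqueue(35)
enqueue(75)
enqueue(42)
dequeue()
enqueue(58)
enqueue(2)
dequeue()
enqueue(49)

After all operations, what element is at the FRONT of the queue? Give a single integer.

enqueue(10): queue = [10]
enqueue(61): queue = [10, 61]
enqueue(15): queue = [10, 61, 15]
enqueue(89): queue = [10, 61, 15, 89]
enqueue(57): queue = [10, 61, 15, 89, 57]
enqueue(35): queue = [10, 61, 15, 89, 57, 35]
enqueue(75): queue = [10, 61, 15, 89, 57, 35, 75]
enqueue(42): queue = [10, 61, 15, 89, 57, 35, 75, 42]
dequeue(): queue = [61, 15, 89, 57, 35, 75, 42]
enqueue(58): queue = [61, 15, 89, 57, 35, 75, 42, 58]
enqueue(2): queue = [61, 15, 89, 57, 35, 75, 42, 58, 2]
dequeue(): queue = [15, 89, 57, 35, 75, 42, 58, 2]
enqueue(49): queue = [15, 89, 57, 35, 75, 42, 58, 2, 49]

Answer: 15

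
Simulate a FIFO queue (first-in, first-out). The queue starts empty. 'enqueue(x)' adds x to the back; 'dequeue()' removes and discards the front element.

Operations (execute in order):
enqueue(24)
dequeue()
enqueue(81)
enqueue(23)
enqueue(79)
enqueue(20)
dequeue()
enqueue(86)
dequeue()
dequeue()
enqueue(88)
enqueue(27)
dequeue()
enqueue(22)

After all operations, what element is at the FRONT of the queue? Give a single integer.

Answer: 86

Derivation:
enqueue(24): queue = [24]
dequeue(): queue = []
enqueue(81): queue = [81]
enqueue(23): queue = [81, 23]
enqueue(79): queue = [81, 23, 79]
enqueue(20): queue = [81, 23, 79, 20]
dequeue(): queue = [23, 79, 20]
enqueue(86): queue = [23, 79, 20, 86]
dequeue(): queue = [79, 20, 86]
dequeue(): queue = [20, 86]
enqueue(88): queue = [20, 86, 88]
enqueue(27): queue = [20, 86, 88, 27]
dequeue(): queue = [86, 88, 27]
enqueue(22): queue = [86, 88, 27, 22]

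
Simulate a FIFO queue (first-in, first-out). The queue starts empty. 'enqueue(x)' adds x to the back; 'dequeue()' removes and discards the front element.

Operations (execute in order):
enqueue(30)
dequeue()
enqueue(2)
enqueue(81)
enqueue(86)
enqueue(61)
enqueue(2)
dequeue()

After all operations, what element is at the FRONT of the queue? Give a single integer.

enqueue(30): queue = [30]
dequeue(): queue = []
enqueue(2): queue = [2]
enqueue(81): queue = [2, 81]
enqueue(86): queue = [2, 81, 86]
enqueue(61): queue = [2, 81, 86, 61]
enqueue(2): queue = [2, 81, 86, 61, 2]
dequeue(): queue = [81, 86, 61, 2]

Answer: 81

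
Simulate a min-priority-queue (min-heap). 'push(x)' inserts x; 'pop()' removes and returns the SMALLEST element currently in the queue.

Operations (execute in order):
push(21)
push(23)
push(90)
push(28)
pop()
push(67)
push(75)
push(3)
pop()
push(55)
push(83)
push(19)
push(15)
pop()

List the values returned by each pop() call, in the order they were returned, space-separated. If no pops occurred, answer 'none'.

Answer: 21 3 15

Derivation:
push(21): heap contents = [21]
push(23): heap contents = [21, 23]
push(90): heap contents = [21, 23, 90]
push(28): heap contents = [21, 23, 28, 90]
pop() → 21: heap contents = [23, 28, 90]
push(67): heap contents = [23, 28, 67, 90]
push(75): heap contents = [23, 28, 67, 75, 90]
push(3): heap contents = [3, 23, 28, 67, 75, 90]
pop() → 3: heap contents = [23, 28, 67, 75, 90]
push(55): heap contents = [23, 28, 55, 67, 75, 90]
push(83): heap contents = [23, 28, 55, 67, 75, 83, 90]
push(19): heap contents = [19, 23, 28, 55, 67, 75, 83, 90]
push(15): heap contents = [15, 19, 23, 28, 55, 67, 75, 83, 90]
pop() → 15: heap contents = [19, 23, 28, 55, 67, 75, 83, 90]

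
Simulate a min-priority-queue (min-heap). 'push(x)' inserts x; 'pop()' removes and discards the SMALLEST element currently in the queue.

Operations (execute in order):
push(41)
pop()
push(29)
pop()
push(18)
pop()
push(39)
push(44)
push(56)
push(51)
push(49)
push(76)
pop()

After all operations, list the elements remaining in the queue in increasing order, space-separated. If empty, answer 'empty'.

push(41): heap contents = [41]
pop() → 41: heap contents = []
push(29): heap contents = [29]
pop() → 29: heap contents = []
push(18): heap contents = [18]
pop() → 18: heap contents = []
push(39): heap contents = [39]
push(44): heap contents = [39, 44]
push(56): heap contents = [39, 44, 56]
push(51): heap contents = [39, 44, 51, 56]
push(49): heap contents = [39, 44, 49, 51, 56]
push(76): heap contents = [39, 44, 49, 51, 56, 76]
pop() → 39: heap contents = [44, 49, 51, 56, 76]

Answer: 44 49 51 56 76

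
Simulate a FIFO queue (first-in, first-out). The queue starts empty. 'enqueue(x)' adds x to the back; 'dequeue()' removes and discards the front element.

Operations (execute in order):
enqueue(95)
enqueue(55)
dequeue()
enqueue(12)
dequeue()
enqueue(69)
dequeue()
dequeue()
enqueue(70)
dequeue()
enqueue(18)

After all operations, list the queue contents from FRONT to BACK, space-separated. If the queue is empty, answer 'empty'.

enqueue(95): [95]
enqueue(55): [95, 55]
dequeue(): [55]
enqueue(12): [55, 12]
dequeue(): [12]
enqueue(69): [12, 69]
dequeue(): [69]
dequeue(): []
enqueue(70): [70]
dequeue(): []
enqueue(18): [18]

Answer: 18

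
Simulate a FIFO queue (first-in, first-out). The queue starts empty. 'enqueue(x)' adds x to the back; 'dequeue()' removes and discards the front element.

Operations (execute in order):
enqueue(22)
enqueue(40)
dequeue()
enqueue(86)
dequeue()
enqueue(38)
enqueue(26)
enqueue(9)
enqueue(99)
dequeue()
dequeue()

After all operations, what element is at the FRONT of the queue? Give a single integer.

enqueue(22): queue = [22]
enqueue(40): queue = [22, 40]
dequeue(): queue = [40]
enqueue(86): queue = [40, 86]
dequeue(): queue = [86]
enqueue(38): queue = [86, 38]
enqueue(26): queue = [86, 38, 26]
enqueue(9): queue = [86, 38, 26, 9]
enqueue(99): queue = [86, 38, 26, 9, 99]
dequeue(): queue = [38, 26, 9, 99]
dequeue(): queue = [26, 9, 99]

Answer: 26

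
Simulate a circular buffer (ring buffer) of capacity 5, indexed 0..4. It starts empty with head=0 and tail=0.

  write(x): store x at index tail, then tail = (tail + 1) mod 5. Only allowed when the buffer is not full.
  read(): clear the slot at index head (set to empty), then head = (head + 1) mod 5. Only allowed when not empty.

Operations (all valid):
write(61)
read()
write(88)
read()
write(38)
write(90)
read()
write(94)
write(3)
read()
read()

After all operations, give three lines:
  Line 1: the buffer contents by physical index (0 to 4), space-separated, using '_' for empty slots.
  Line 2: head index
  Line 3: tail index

Answer: 3 _ _ _ _
0
1

Derivation:
write(61): buf=[61 _ _ _ _], head=0, tail=1, size=1
read(): buf=[_ _ _ _ _], head=1, tail=1, size=0
write(88): buf=[_ 88 _ _ _], head=1, tail=2, size=1
read(): buf=[_ _ _ _ _], head=2, tail=2, size=0
write(38): buf=[_ _ 38 _ _], head=2, tail=3, size=1
write(90): buf=[_ _ 38 90 _], head=2, tail=4, size=2
read(): buf=[_ _ _ 90 _], head=3, tail=4, size=1
write(94): buf=[_ _ _ 90 94], head=3, tail=0, size=2
write(3): buf=[3 _ _ 90 94], head=3, tail=1, size=3
read(): buf=[3 _ _ _ 94], head=4, tail=1, size=2
read(): buf=[3 _ _ _ _], head=0, tail=1, size=1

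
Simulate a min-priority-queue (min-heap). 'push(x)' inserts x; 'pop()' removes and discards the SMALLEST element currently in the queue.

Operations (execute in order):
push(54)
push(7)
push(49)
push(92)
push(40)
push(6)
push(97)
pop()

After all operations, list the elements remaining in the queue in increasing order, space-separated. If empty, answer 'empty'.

Answer: 7 40 49 54 92 97

Derivation:
push(54): heap contents = [54]
push(7): heap contents = [7, 54]
push(49): heap contents = [7, 49, 54]
push(92): heap contents = [7, 49, 54, 92]
push(40): heap contents = [7, 40, 49, 54, 92]
push(6): heap contents = [6, 7, 40, 49, 54, 92]
push(97): heap contents = [6, 7, 40, 49, 54, 92, 97]
pop() → 6: heap contents = [7, 40, 49, 54, 92, 97]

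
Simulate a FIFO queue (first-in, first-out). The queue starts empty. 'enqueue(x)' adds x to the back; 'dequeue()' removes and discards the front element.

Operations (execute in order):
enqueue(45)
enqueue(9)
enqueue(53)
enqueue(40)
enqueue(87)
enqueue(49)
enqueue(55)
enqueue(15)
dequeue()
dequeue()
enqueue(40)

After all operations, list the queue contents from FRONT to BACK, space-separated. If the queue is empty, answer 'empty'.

Answer: 53 40 87 49 55 15 40

Derivation:
enqueue(45): [45]
enqueue(9): [45, 9]
enqueue(53): [45, 9, 53]
enqueue(40): [45, 9, 53, 40]
enqueue(87): [45, 9, 53, 40, 87]
enqueue(49): [45, 9, 53, 40, 87, 49]
enqueue(55): [45, 9, 53, 40, 87, 49, 55]
enqueue(15): [45, 9, 53, 40, 87, 49, 55, 15]
dequeue(): [9, 53, 40, 87, 49, 55, 15]
dequeue(): [53, 40, 87, 49, 55, 15]
enqueue(40): [53, 40, 87, 49, 55, 15, 40]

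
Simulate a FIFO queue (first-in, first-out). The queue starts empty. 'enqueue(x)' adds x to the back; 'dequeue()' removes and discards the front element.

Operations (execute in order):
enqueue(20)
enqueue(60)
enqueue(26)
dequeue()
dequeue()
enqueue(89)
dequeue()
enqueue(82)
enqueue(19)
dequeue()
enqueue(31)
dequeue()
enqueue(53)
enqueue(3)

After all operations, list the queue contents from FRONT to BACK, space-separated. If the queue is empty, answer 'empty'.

enqueue(20): [20]
enqueue(60): [20, 60]
enqueue(26): [20, 60, 26]
dequeue(): [60, 26]
dequeue(): [26]
enqueue(89): [26, 89]
dequeue(): [89]
enqueue(82): [89, 82]
enqueue(19): [89, 82, 19]
dequeue(): [82, 19]
enqueue(31): [82, 19, 31]
dequeue(): [19, 31]
enqueue(53): [19, 31, 53]
enqueue(3): [19, 31, 53, 3]

Answer: 19 31 53 3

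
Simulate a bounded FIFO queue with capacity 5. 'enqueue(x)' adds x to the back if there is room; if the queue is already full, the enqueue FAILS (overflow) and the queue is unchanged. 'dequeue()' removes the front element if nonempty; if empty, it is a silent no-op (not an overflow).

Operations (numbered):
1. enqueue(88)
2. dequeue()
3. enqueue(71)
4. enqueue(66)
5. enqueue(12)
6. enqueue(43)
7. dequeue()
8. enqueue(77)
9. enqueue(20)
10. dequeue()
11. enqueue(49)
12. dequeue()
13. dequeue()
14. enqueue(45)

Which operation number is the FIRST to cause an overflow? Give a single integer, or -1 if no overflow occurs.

Answer: -1

Derivation:
1. enqueue(88): size=1
2. dequeue(): size=0
3. enqueue(71): size=1
4. enqueue(66): size=2
5. enqueue(12): size=3
6. enqueue(43): size=4
7. dequeue(): size=3
8. enqueue(77): size=4
9. enqueue(20): size=5
10. dequeue(): size=4
11. enqueue(49): size=5
12. dequeue(): size=4
13. dequeue(): size=3
14. enqueue(45): size=4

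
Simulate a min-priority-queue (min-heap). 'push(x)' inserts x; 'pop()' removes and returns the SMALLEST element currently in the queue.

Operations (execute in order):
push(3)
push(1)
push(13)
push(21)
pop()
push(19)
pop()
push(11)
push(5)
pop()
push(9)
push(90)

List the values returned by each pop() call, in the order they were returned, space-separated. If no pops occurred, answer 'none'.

Answer: 1 3 5

Derivation:
push(3): heap contents = [3]
push(1): heap contents = [1, 3]
push(13): heap contents = [1, 3, 13]
push(21): heap contents = [1, 3, 13, 21]
pop() → 1: heap contents = [3, 13, 21]
push(19): heap contents = [3, 13, 19, 21]
pop() → 3: heap contents = [13, 19, 21]
push(11): heap contents = [11, 13, 19, 21]
push(5): heap contents = [5, 11, 13, 19, 21]
pop() → 5: heap contents = [11, 13, 19, 21]
push(9): heap contents = [9, 11, 13, 19, 21]
push(90): heap contents = [9, 11, 13, 19, 21, 90]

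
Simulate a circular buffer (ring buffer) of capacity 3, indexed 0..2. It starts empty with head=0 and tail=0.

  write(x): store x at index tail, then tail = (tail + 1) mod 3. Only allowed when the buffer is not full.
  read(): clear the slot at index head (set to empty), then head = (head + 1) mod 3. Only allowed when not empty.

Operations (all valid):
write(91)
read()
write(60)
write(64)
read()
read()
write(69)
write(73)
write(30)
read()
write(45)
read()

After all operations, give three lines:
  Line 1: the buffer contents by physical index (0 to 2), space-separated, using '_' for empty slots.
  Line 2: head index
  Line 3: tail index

Answer: 45 _ 30
2
1

Derivation:
write(91): buf=[91 _ _], head=0, tail=1, size=1
read(): buf=[_ _ _], head=1, tail=1, size=0
write(60): buf=[_ 60 _], head=1, tail=2, size=1
write(64): buf=[_ 60 64], head=1, tail=0, size=2
read(): buf=[_ _ 64], head=2, tail=0, size=1
read(): buf=[_ _ _], head=0, tail=0, size=0
write(69): buf=[69 _ _], head=0, tail=1, size=1
write(73): buf=[69 73 _], head=0, tail=2, size=2
write(30): buf=[69 73 30], head=0, tail=0, size=3
read(): buf=[_ 73 30], head=1, tail=0, size=2
write(45): buf=[45 73 30], head=1, tail=1, size=3
read(): buf=[45 _ 30], head=2, tail=1, size=2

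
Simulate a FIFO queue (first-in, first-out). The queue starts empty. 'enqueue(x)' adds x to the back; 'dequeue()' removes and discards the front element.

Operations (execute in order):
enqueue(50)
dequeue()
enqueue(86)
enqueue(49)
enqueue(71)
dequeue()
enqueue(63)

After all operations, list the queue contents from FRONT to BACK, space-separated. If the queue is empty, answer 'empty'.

enqueue(50): [50]
dequeue(): []
enqueue(86): [86]
enqueue(49): [86, 49]
enqueue(71): [86, 49, 71]
dequeue(): [49, 71]
enqueue(63): [49, 71, 63]

Answer: 49 71 63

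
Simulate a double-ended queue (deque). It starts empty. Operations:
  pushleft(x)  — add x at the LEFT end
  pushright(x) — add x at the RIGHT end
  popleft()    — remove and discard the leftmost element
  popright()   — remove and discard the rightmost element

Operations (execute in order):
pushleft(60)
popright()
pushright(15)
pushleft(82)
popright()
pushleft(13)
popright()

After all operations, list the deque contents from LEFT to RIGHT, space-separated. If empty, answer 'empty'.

pushleft(60): [60]
popright(): []
pushright(15): [15]
pushleft(82): [82, 15]
popright(): [82]
pushleft(13): [13, 82]
popright(): [13]

Answer: 13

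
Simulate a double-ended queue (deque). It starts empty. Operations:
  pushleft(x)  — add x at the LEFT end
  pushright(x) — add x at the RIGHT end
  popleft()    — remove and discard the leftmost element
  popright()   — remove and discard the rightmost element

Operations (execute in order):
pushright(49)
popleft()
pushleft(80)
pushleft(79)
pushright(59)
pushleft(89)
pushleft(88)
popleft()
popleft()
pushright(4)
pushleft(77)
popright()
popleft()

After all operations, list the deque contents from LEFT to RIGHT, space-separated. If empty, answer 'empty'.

Answer: 79 80 59

Derivation:
pushright(49): [49]
popleft(): []
pushleft(80): [80]
pushleft(79): [79, 80]
pushright(59): [79, 80, 59]
pushleft(89): [89, 79, 80, 59]
pushleft(88): [88, 89, 79, 80, 59]
popleft(): [89, 79, 80, 59]
popleft(): [79, 80, 59]
pushright(4): [79, 80, 59, 4]
pushleft(77): [77, 79, 80, 59, 4]
popright(): [77, 79, 80, 59]
popleft(): [79, 80, 59]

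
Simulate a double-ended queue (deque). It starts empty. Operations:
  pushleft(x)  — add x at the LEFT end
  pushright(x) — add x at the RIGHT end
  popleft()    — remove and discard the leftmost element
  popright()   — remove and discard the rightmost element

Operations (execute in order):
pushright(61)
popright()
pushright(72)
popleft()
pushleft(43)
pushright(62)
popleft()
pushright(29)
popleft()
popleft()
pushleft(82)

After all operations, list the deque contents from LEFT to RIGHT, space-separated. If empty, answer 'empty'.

pushright(61): [61]
popright(): []
pushright(72): [72]
popleft(): []
pushleft(43): [43]
pushright(62): [43, 62]
popleft(): [62]
pushright(29): [62, 29]
popleft(): [29]
popleft(): []
pushleft(82): [82]

Answer: 82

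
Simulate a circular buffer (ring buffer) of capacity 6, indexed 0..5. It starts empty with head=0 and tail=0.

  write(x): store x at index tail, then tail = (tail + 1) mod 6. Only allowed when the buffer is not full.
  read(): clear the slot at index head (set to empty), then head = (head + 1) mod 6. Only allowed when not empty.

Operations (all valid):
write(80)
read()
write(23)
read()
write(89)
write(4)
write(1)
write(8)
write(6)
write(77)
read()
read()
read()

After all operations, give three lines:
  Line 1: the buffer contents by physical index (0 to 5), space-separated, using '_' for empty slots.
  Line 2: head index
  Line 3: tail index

Answer: 6 77 _ _ _ 8
5
2

Derivation:
write(80): buf=[80 _ _ _ _ _], head=0, tail=1, size=1
read(): buf=[_ _ _ _ _ _], head=1, tail=1, size=0
write(23): buf=[_ 23 _ _ _ _], head=1, tail=2, size=1
read(): buf=[_ _ _ _ _ _], head=2, tail=2, size=0
write(89): buf=[_ _ 89 _ _ _], head=2, tail=3, size=1
write(4): buf=[_ _ 89 4 _ _], head=2, tail=4, size=2
write(1): buf=[_ _ 89 4 1 _], head=2, tail=5, size=3
write(8): buf=[_ _ 89 4 1 8], head=2, tail=0, size=4
write(6): buf=[6 _ 89 4 1 8], head=2, tail=1, size=5
write(77): buf=[6 77 89 4 1 8], head=2, tail=2, size=6
read(): buf=[6 77 _ 4 1 8], head=3, tail=2, size=5
read(): buf=[6 77 _ _ 1 8], head=4, tail=2, size=4
read(): buf=[6 77 _ _ _ 8], head=5, tail=2, size=3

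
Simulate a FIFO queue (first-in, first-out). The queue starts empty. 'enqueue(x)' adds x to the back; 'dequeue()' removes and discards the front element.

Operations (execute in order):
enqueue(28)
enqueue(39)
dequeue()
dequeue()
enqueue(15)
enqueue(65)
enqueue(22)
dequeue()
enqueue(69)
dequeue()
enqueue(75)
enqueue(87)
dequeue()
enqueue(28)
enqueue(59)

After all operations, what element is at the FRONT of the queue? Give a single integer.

Answer: 69

Derivation:
enqueue(28): queue = [28]
enqueue(39): queue = [28, 39]
dequeue(): queue = [39]
dequeue(): queue = []
enqueue(15): queue = [15]
enqueue(65): queue = [15, 65]
enqueue(22): queue = [15, 65, 22]
dequeue(): queue = [65, 22]
enqueue(69): queue = [65, 22, 69]
dequeue(): queue = [22, 69]
enqueue(75): queue = [22, 69, 75]
enqueue(87): queue = [22, 69, 75, 87]
dequeue(): queue = [69, 75, 87]
enqueue(28): queue = [69, 75, 87, 28]
enqueue(59): queue = [69, 75, 87, 28, 59]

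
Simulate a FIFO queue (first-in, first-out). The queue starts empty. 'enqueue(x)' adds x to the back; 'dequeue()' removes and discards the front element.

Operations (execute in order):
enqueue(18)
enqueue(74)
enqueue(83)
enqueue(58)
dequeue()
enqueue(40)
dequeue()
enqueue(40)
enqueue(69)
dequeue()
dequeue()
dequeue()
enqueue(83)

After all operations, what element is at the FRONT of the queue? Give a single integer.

enqueue(18): queue = [18]
enqueue(74): queue = [18, 74]
enqueue(83): queue = [18, 74, 83]
enqueue(58): queue = [18, 74, 83, 58]
dequeue(): queue = [74, 83, 58]
enqueue(40): queue = [74, 83, 58, 40]
dequeue(): queue = [83, 58, 40]
enqueue(40): queue = [83, 58, 40, 40]
enqueue(69): queue = [83, 58, 40, 40, 69]
dequeue(): queue = [58, 40, 40, 69]
dequeue(): queue = [40, 40, 69]
dequeue(): queue = [40, 69]
enqueue(83): queue = [40, 69, 83]

Answer: 40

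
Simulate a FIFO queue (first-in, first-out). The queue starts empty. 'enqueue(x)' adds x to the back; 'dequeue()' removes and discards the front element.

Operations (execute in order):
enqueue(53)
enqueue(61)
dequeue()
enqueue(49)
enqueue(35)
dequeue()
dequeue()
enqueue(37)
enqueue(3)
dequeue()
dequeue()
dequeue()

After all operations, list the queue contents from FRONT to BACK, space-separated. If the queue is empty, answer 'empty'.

enqueue(53): [53]
enqueue(61): [53, 61]
dequeue(): [61]
enqueue(49): [61, 49]
enqueue(35): [61, 49, 35]
dequeue(): [49, 35]
dequeue(): [35]
enqueue(37): [35, 37]
enqueue(3): [35, 37, 3]
dequeue(): [37, 3]
dequeue(): [3]
dequeue(): []

Answer: empty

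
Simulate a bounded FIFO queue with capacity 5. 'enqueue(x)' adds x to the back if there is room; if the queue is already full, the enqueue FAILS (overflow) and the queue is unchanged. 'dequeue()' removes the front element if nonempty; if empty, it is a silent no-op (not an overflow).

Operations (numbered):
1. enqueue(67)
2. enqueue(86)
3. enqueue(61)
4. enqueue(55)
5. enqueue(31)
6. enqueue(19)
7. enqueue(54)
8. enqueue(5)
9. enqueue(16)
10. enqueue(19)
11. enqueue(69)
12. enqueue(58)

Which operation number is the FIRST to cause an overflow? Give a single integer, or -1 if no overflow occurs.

Answer: 6

Derivation:
1. enqueue(67): size=1
2. enqueue(86): size=2
3. enqueue(61): size=3
4. enqueue(55): size=4
5. enqueue(31): size=5
6. enqueue(19): size=5=cap → OVERFLOW (fail)
7. enqueue(54): size=5=cap → OVERFLOW (fail)
8. enqueue(5): size=5=cap → OVERFLOW (fail)
9. enqueue(16): size=5=cap → OVERFLOW (fail)
10. enqueue(19): size=5=cap → OVERFLOW (fail)
11. enqueue(69): size=5=cap → OVERFLOW (fail)
12. enqueue(58): size=5=cap → OVERFLOW (fail)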